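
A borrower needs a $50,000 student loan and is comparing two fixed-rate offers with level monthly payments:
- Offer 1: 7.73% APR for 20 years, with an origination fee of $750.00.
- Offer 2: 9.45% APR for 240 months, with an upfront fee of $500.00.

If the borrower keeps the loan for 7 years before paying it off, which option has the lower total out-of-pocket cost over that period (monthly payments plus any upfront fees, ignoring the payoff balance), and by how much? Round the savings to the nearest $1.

Offer 1: at 7.73% the monthly rate is 0.0064417, so the payment is 50,000 × 0.0064417 / (1 − 1.0064417^−240) = $409.86.
Offer 2: monthly rate = 9.45%/12 = 0.0078750; payment = 50,000 × 0.0078750 / (1 − (1+0.0078750)^−240) = $464.43.
Over 84 months: Offer 1 costs 84 × $409.86 + $750.00 = $35,178.24; Offer 2 costs 84 × $464.43 + $500.00 = $39,512.12.
Offer 1 is cheaper by $39,512.12 − $35,178.24 = $4,333.88.

Offer 1 by $4,334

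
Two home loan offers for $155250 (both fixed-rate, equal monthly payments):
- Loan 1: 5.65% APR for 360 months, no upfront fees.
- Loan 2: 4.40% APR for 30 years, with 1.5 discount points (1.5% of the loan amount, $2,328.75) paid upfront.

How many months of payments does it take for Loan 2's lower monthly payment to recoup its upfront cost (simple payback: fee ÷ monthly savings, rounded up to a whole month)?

Loan 1: at 5.65% the monthly rate is 0.0047083, so the payment is 155,250 × 0.0047083 / (1 − 1.0047083^−360) = $896.16.
Loan 2: monthly rate = 4.4%/12 = 0.0036667; payment = 155,250 × 0.0036667 / (1 − (1+0.0036667)^−360) = $777.43.
Monthly savings = $896.16 − $777.43 = $118.73.
Break-even = $2,328.75 / $118.73 = 19.61 → 20 months.

20 months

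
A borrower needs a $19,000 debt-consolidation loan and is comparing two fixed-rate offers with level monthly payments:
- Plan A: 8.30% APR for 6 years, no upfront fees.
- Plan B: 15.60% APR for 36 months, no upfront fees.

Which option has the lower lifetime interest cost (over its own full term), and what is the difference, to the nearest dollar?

Plan A: at 8.30% the monthly rate is 0.0069167, so the payment is 19,000 × 0.0069167 / (1 − 1.0069167^−72) = $335.92.
Total interest on Plan A = 72 × $335.92 − $19,000 = $5,186.24.
Plan B: at 15.60% the monthly rate is 0.0130000, so the payment is 19,000 × 0.0130000 / (1 − 1.0130000^−36) = $664.24.
Total interest on Plan B = 36 × $664.24 − $19,000 = $4,912.64.
Plan B is lower by $273.60.

Plan B by $274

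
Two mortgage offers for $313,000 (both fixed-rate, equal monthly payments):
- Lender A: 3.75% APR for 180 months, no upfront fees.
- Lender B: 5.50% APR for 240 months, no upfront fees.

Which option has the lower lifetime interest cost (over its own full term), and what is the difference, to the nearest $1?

Lender A by $107,024

Lender A: monthly rate = 3.75%/12 = 0.0031250; payment = 313,000 × 0.0031250 / (1 − (1+0.0031250)^−180) = $2,276.21.
Total interest on Lender A = 180 × $2,276.21 − $313,000 = $96,717.80.
Lender B: monthly rate = 5.5%/12 = 0.0045833; payment = 313,000 × 0.0045833 / (1 − (1+0.0045833)^−240) = $2,153.09.
Total interest on Lender B = 240 × $2,153.09 − $313,000 = $203,741.60.
Lender A is lower by $107,023.80.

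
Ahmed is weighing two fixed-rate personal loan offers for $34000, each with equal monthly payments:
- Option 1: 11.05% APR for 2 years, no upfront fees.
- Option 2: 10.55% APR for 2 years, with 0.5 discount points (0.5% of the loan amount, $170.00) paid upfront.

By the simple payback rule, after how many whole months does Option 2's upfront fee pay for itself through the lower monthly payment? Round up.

22 months

Option 1: monthly rate = 11.05%/12 = 0.0092083; payment = 34,000 × 0.0092083 / (1 − (1+0.0092083)^−24) = $1,585.46.
Option 2: monthly rate = 10.55%/12 = 0.0087917; payment = 34,000 × 0.0087917 / (1 − (1+0.0087917)^−24) = $1,577.57.
Monthly savings = $1,585.46 − $1,577.57 = $7.89.
Break-even = $170.00 / $7.89 = 21.55 → 22 months.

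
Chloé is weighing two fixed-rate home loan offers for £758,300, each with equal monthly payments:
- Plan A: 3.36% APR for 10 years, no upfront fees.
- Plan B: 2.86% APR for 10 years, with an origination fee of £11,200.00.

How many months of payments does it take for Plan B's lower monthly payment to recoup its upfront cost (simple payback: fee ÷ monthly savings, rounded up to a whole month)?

Plan A: monthly rate = 3.36%/12 = 0.0028000; payment = 758,300 × 0.0028000 / (1 − (1+0.0028000)^−120) = £7,448.89.
Plan B: monthly rate = 2.86%/12 = 0.0023833; payment = 758,300 × 0.0023833 / (1 − (1+0.0023833)^−120) = £7,273.30.
Monthly savings = £7,448.89 − £7,273.30 = £175.59.
Break-even = £11,200.00 / £175.59 = 63.78 → 64 months.

64 months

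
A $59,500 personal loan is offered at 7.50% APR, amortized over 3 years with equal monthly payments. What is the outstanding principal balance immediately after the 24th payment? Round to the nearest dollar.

$21,333

With monthly rate i = 7.5%/12 = 0.0062500, the balance after k of n payments is P · [(1+i)^n − (1+i)^k] / [(1+i)^n − 1].
(1+0.0062500)^36 = 1.25144614 and (1+0.0062500)^24 = 1.16129202, so the balance is 59,500 × (1.25144614 − 1.16129202) / (1.25144614 − 1) = $21,333.28.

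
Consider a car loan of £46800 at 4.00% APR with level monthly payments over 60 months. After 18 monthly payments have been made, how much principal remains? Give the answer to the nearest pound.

£33,727

With monthly rate i = 4%/12 = 0.0033333, the balance after k of n payments is P · [(1+i)^n − (1+i)^k] / [(1+i)^n − 1].
(1+0.0033333)^60 = 1.22099659 and (1+0.0033333)^18 = 1.06173060, so the balance is 46,800 × (1.22099659 − 1.06173060) / (1.22099659 − 1) = £33,727.44.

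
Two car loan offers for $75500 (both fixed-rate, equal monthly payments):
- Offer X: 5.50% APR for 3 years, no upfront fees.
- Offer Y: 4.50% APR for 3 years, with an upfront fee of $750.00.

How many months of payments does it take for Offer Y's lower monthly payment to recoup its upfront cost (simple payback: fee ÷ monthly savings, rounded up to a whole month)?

23 months

Offer X: at 5.50% the monthly rate is 0.0045833, so the payment is 75,500 × 0.0045833 / (1 − 1.0045833^−36) = $2,279.79.
Offer Y: at 4.50% the monthly rate is 0.0037500, so the payment is 75,500 × 0.0037500 / (1 − 1.0037500^−36) = $2,245.89.
Monthly savings = $2,279.79 − $2,245.89 = $33.90.
Break-even = $750.00 / $33.90 = 22.12 → 23 months.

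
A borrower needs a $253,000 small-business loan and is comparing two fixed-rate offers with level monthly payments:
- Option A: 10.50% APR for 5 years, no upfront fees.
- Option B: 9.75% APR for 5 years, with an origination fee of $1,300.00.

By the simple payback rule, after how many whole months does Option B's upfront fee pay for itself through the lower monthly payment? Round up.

Option A: monthly rate = 10.5%/12 = 0.0087500; payment = 253,000 × 0.0087500 / (1 − (1+0.0087500)^−60) = $5,437.96.
Option B: monthly rate = 9.75%/12 = 0.0081250; payment = 253,000 × 0.0081250 / (1 − (1+0.0081250)^−60) = $5,344.43.
Monthly savings = $5,437.96 − $5,344.43 = $93.53.
Break-even = $1,300.00 / $93.53 = 13.90 → 14 months.

14 months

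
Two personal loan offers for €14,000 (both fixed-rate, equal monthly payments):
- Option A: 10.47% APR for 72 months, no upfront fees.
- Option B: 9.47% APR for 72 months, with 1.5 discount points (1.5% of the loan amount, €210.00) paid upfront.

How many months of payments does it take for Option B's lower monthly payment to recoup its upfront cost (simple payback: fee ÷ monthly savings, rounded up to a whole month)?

30 months

Option A: at 10.47% the monthly rate is 0.0087250, so the payment is 14,000 × 0.0087250 / (1 − 1.0087250^−72) = €262.69.
Option B: monthly rate = 9.47%/12 = 0.0078917; payment = 14,000 × 0.0078917 / (1 − (1+0.0078917)^−72) = €255.64.
Monthly savings = €262.69 − €255.64 = €7.05.
Break-even = €210.00 / €7.05 = 29.79 → 30 months.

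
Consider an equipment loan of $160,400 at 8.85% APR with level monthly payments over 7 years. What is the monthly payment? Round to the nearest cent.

$2,568.49

Monthly rate = 8.85%/12 = 0.0073750; payment = 160,400 × 0.0073750 / (1 − (1+0.0073750)^−84) = $2,568.49.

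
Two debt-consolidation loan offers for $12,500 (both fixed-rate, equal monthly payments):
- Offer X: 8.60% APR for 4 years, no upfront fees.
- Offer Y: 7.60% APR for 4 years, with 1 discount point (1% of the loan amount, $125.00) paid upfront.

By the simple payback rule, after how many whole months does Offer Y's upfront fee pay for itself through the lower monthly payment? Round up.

22 months

Offer X: monthly rate = 8.6%/12 = 0.0071667; payment = 12,500 × 0.0071667 / (1 − (1+0.0071667)^−48) = $308.69.
Offer Y: at 7.60% the monthly rate is 0.0063333, so the payment is 12,500 × 0.0063333 / (1 − 1.0063333^−48) = $302.82.
Monthly savings = $308.69 − $302.82 = $5.87.
Break-even = $125.00 / $5.87 = 21.29 → 22 months.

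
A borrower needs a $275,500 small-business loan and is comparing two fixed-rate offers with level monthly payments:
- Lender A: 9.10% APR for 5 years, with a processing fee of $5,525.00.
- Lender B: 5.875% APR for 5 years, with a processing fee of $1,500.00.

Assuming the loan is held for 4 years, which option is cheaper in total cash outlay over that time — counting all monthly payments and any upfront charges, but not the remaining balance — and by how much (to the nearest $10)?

Lender A: at 9.10% the monthly rate is 0.0075833, so the payment is 275,500 × 0.0075833 / (1 − 1.0075833^−60) = $5,732.31.
Lender B: monthly rate = 5.875%/12 = 0.0048958; payment = 275,500 × 0.0048958 / (1 − (1+0.0048958)^−60) = $5,310.19.
Over 48 months: Lender A costs 48 × $5,732.31 + $5,525.00 = $280,675.88; Lender B costs 48 × $5,310.19 + $1,500.00 = $256,389.12.
Lender B is cheaper by $280,675.88 − $256,389.12 = $24,286.76.

Lender B by $24,290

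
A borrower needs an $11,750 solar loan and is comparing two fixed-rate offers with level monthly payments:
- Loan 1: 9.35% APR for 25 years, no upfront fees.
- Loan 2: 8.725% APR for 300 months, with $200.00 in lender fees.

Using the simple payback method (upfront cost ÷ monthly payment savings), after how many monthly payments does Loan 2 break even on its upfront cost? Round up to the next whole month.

Loan 1: monthly rate = 9.35%/12 = 0.0077917; payment = 11,750 × 0.0077917 / (1 − (1+0.0077917)^−300) = $101.44.
Loan 2: monthly rate = 8.725%/12 = 0.0072708; payment = 11,750 × 0.0072708 / (1 − (1+0.0072708)^−300) = $96.40.
Monthly savings = $101.44 − $96.40 = $5.04.
Break-even = $200.00 / $5.04 = 39.68 → 40 months.

40 months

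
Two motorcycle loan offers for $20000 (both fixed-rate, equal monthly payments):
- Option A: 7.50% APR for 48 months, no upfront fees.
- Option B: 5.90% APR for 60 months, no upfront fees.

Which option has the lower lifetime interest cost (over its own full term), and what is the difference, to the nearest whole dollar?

Option B by $68

Option A: monthly rate = 7.5%/12 = 0.0062500; payment = 20,000 × 0.0062500 / (1 − (1+0.0062500)^−48) = $483.58.
Total interest on Option A = 48 × $483.58 − $20,000 = $3,211.84.
Option B: at 5.90% the monthly rate is 0.0049167, so the payment is 20,000 × 0.0049167 / (1 − 1.0049167^−60) = $385.73.
Total interest on Option B = 60 × $385.73 − $20,000 = $3,143.80.
Option B is lower by $68.04.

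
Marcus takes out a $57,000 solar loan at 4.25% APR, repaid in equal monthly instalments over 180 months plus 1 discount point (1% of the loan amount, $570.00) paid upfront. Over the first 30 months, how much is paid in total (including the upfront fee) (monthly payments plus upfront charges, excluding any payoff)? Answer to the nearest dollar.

At 4.25% the monthly rate is 0.0035417, so the payment is 57,000 × 0.0035417 / (1 − 1.0035417^−180) = $428.80.
Total outlay = 30 × $428.80 + $570.00 = $13,434.00.

$13,434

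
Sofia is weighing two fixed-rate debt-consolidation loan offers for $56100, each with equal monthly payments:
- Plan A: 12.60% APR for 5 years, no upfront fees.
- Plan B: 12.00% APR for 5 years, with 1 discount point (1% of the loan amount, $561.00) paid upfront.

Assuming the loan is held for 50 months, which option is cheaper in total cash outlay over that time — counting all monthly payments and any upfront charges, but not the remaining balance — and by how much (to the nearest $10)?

Plan A: at 12.60% the monthly rate is 0.0105000, so the payment is 56,100 × 0.0105000 / (1 − 1.0105000^−60) = $1,264.99.
Plan B: at 12.00% the monthly rate is 0.0100000, so the payment is 56,100 × 0.0100000 / (1 − 1.0100000^−60) = $1,247.91.
Over 50 months: Plan A costs 50 × $1,264.99 = $63,249.50; Plan B costs 50 × $1,247.91 + $561.00 = $62,956.50.
Plan B is cheaper by $63,249.50 − $62,956.50 = $293.00.

Plan B by $290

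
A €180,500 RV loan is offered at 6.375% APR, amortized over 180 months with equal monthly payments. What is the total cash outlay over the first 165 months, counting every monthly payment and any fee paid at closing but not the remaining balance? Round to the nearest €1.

€257,395

At 6.375% the monthly rate is 0.0053125, so the payment is 180,500 × 0.0053125 / (1 − 1.0053125^−180) = €1,559.97.
Total outlay = 165 × €1,559.97 = €257,395.05.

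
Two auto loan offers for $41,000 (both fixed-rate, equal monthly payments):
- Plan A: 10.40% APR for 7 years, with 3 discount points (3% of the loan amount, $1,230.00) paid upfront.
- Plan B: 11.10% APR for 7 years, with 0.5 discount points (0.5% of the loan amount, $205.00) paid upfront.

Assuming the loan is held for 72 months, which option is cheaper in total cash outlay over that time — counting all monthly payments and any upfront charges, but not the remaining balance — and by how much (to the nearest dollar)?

Plan A by $57

Plan A: monthly rate = 10.4%/12 = 0.0086667; payment = 41,000 × 0.0086667 / (1 − (1+0.0086667)^−84) = $689.15.
Plan B: monthly rate = 11.1%/12 = 0.0092500; payment = 41,000 × 0.0092500 / (1 − (1+0.0092500)^−84) = $704.18.
Over 72 months: Plan A costs 72 × $689.15 + $1,230.00 = $50,848.80; Plan B costs 72 × $704.18 + $205.00 = $50,905.96.
Plan A is cheaper by $50,905.96 − $50,848.80 = $57.16.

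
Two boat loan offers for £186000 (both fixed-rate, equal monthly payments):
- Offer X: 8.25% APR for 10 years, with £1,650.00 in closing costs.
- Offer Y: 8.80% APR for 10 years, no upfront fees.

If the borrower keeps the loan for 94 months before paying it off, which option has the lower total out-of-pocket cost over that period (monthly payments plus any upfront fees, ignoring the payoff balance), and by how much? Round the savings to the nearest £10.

Offer X by £3,500

Offer X: monthly rate = 8.25%/12 = 0.0068750; payment = 186,000 × 0.0068750 / (1 − (1+0.0068750)^−120) = £2,281.34.
Offer Y: at 8.80% the monthly rate is 0.0073333, so the payment is 186,000 × 0.0073333 / (1 − 1.0073333^−120) = £2,336.08.
Over 94 months: Offer X costs 94 × £2,281.34 + £1,650.00 = £216,095.96; Offer Y costs 94 × £2,336.08 = £219,591.52.
Offer X is cheaper by £219,591.52 − £216,095.96 = £3,495.56.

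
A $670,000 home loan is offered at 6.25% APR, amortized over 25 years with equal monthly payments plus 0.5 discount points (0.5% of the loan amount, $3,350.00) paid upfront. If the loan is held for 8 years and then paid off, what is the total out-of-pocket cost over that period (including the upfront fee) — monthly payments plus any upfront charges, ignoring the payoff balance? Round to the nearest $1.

At 6.25% the monthly rate is 0.0052083, so the payment is 670,000 × 0.0052083 / (1 − 1.0052083^−300) = $4,419.78.
Total outlay = 96 × $4,419.78 + $3,350.00 = $427,648.88.

$427,649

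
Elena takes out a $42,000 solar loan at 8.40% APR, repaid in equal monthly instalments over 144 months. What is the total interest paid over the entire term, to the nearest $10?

$24,800

At 8.40% the monthly rate is 0.0070000, so the payment is 42,000 × 0.0070000 / (1 − 1.0070000^−144) = $463.89.
Total paid = 144 × $463.89 = $66,800.16; interest = $66,800.16 − $42,000 = $24,800.16.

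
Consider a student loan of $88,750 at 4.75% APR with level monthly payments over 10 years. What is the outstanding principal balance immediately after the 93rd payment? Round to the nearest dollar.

$23,784

With monthly rate i = 4.75%/12 = 0.0039583, the balance after k of n payments is P · [(1+i)^n − (1+i)^k] / [(1+i)^n − 1].
(1+0.0039583)^120 = 1.60650718 and (1+0.0039583)^93 = 1.44397299, so the balance is 88,750 × (1.60650718 − 1.44397299) / (1.60650718 − 1) = $23,783.58.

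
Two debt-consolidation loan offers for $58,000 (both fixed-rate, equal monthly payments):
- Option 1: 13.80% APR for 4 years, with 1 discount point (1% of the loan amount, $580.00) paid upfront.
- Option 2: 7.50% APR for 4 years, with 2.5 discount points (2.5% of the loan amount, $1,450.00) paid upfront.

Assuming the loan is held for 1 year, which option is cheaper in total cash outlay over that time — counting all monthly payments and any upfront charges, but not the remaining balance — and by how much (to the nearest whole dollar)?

Option 1: at 13.80% the monthly rate is 0.0115000, so the payment is 58,000 × 0.0115000 / (1 − 1.0115000^−48) = $1,579.12.
Option 2: at 7.50% the monthly rate is 0.0062500, so the payment is 58,000 × 0.0062500 / (1 − 1.0062500^−48) = $1,402.38.
Over 12 months: Option 1 costs 12 × $1,579.12 + $580.00 = $19,529.44; Option 2 costs 12 × $1,402.38 + $1,450.00 = $18,278.56.
Option 2 is cheaper by $19,529.44 − $18,278.56 = $1,250.88.

Option 2 by $1,251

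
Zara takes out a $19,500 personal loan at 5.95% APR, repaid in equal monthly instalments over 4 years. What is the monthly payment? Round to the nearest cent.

$457.51

At 5.95% the monthly rate is 0.0049583, so the payment is 19,500 × 0.0049583 / (1 − 1.0049583^−48) = $457.51.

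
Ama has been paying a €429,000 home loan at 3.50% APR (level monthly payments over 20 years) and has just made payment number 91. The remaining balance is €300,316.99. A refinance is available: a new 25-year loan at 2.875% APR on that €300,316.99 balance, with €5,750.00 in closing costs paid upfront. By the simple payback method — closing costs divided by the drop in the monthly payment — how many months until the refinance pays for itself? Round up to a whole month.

Current payment = 429,000 × 3.5%/12 / (1 − (1+0.0029167)^−240) = €2,488.03.
Refinanced payment = 300,316.99 × 0.0023958 / (1 − (1+0.0023958)^−300) = €1,404.69.
Monthly savings = €2,488.03 − €1,404.69 = €1,083.34.
Break-even = €5,750.00 / €1,083.34 = 5.31 → 6 months.

6 months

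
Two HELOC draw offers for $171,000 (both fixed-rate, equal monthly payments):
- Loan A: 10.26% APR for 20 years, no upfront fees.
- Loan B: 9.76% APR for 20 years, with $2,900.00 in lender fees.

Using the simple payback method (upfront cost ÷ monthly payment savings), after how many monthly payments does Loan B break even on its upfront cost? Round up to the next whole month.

Loan A: at 10.26% the monthly rate is 0.0085500, so the payment is 171,000 × 0.0085500 / (1 − 1.0085500^−240) = $1,679.75.
Loan B: monthly rate = 9.76%/12 = 0.0081333; payment = 171,000 × 0.0081333 / (1 − (1+0.0081333)^−240) = $1,623.09.
Monthly savings = $1,679.75 − $1,623.09 = $56.66.
Break-even = $2,900.00 / $56.66 = 51.18 → 52 months.

52 months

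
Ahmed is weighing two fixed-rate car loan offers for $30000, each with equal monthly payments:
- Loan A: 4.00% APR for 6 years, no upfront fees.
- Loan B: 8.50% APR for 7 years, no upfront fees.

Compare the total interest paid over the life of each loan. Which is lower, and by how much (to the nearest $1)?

Loan A by $6,114

Loan A: at 4.00% the monthly rate is 0.0033333, so the payment is 30,000 × 0.0033333 / (1 − 1.0033333^−72) = $469.36.
Total interest on Loan A = 72 × $469.36 − $30,000 = $3,793.92.
Loan B: at 8.50% the monthly rate is 0.0070833, so the payment is 30,000 × 0.0070833 / (1 − 1.0070833^−84) = $475.09.
Total interest on Loan B = 84 × $475.09 − $30,000 = $9,907.56.
Loan A is lower by $6,113.64.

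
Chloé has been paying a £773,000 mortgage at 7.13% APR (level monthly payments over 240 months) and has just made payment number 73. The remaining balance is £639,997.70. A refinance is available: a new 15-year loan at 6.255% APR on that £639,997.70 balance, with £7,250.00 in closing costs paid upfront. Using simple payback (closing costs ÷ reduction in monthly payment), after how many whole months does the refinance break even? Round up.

13 months

Current payment = 773,000 × 7.13%/12 / (1 − (1+0.0059417)^−240) = £6,053.53.
Refinanced payment = 639,997.70 × 0.0052125 / (1 − (1+0.0052125)^−180) = £5,489.23.
Monthly savings = £6,053.53 − £5,489.23 = £564.30.
Break-even = £7,250.00 / £564.30 = 12.85 → 13 months.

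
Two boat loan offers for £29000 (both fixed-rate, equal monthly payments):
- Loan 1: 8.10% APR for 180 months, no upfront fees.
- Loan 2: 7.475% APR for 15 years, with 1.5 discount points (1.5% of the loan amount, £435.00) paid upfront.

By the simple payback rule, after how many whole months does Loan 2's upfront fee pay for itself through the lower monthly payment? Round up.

42 months

Loan 1: monthly rate = 8.1%/12 = 0.0067500; payment = 29,000 × 0.0067500 / (1 − (1+0.0067500)^−180) = £278.82.
Loan 2: monthly rate = 7.475%/12 = 0.0062292; payment = 29,000 × 0.0062292 / (1 − (1+0.0062292)^−180) = £268.42.
Monthly savings = £278.82 − £268.42 = £10.40.
Break-even = £435.00 / £10.40 = 41.83 → 42 months.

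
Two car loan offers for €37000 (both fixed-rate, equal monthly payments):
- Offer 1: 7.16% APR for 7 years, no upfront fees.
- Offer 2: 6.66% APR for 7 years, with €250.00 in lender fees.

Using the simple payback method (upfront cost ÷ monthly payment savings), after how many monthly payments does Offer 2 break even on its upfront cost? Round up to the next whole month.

28 months

Offer 1: at 7.16% the monthly rate is 0.0059667, so the payment is 37,000 × 0.0059667 / (1 − 1.0059667^−84) = €561.33.
Offer 2: at 6.66% the monthly rate is 0.0055500, so the payment is 37,000 × 0.0055500 / (1 − 1.0055500^−84) = €552.30.
Monthly savings = €561.33 − €552.30 = €9.03.
Break-even = €250.00 / €9.03 = 27.69 → 28 months.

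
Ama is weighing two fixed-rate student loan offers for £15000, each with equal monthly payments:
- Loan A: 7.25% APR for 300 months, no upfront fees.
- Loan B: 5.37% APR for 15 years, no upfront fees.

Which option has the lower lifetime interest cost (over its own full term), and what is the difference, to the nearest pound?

Loan A: monthly rate = 7.25%/12 = 0.0060417; payment = 15,000 × 0.0060417 / (1 − (1+0.0060417)^−300) = £108.42.
Total interest on Loan A = 300 × £108.42 − £15,000 = £17,526.00.
Loan B: monthly rate = 5.37%/12 = 0.0044750; payment = 15,000 × 0.0044750 / (1 − (1+0.0044750)^−180) = £121.53.
Total interest on Loan B = 180 × £121.53 − £15,000 = £6,875.40.
Loan B is lower by £10,650.60.

Loan B by £10,651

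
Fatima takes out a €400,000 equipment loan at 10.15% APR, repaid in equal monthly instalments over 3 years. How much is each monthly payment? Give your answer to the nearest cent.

At 10.15% the monthly rate is 0.0084583, so the payment is 400,000 × 0.0084583 / (1 − 1.0084583^−36) = €12,935.06.

€12,935.06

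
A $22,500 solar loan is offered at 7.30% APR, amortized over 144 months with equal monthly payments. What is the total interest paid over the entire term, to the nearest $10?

At 7.30% the monthly rate is 0.0060833, so the payment is 22,500 × 0.0060833 / (1 − 1.0060833^−144) = $235.00.
Total paid = 144 × $235.00 = $33,840.00; interest = $33,840.00 − $22,500 = $11,340.00.

$11,340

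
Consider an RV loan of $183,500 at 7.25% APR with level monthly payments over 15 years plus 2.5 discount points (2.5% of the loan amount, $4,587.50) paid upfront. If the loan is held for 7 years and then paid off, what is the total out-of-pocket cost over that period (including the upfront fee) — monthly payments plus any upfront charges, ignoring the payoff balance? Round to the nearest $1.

$145,296

At 7.25% the monthly rate is 0.0060417, so the payment is 183,500 × 0.0060417 / (1 − 1.0060417^−180) = $1,675.10.
Total outlay = 84 × $1,675.10 + $4,587.50 = $145,295.90.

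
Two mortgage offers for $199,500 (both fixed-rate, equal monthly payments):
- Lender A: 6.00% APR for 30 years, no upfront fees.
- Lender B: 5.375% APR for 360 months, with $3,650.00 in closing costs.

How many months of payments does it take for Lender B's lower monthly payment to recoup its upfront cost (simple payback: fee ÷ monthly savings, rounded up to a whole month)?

Lender A: at 6.00% the monthly rate is 0.0050000, so the payment is 199,500 × 0.0050000 / (1 − 1.0050000^−360) = $1,196.10.
Lender B: monthly rate = 5.375%/12 = 0.0044792; payment = 199,500 × 0.0044792 / (1 − (1+0.0044792)^−360) = $1,117.14.
Monthly savings = $1,196.10 − $1,117.14 = $78.96.
Break-even = $3,650.00 / $78.96 = 46.23 → 47 months.

47 months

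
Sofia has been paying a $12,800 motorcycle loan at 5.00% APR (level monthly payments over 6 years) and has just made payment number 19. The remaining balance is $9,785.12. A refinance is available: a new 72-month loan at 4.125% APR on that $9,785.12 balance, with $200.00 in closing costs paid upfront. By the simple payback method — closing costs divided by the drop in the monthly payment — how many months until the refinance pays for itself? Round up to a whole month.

4 months

Current payment = 12,800 × 5%/12 / (1 − (1+0.0041667)^−72) = $206.14.
Refinanced payment = 9,785.12 × 0.0034375 / (1 − (1+0.0034375)^−72) = $153.65.
Monthly savings = $206.14 − $153.65 = $52.49.
Break-even = $200.00 / $52.49 = 3.81 → 4 months.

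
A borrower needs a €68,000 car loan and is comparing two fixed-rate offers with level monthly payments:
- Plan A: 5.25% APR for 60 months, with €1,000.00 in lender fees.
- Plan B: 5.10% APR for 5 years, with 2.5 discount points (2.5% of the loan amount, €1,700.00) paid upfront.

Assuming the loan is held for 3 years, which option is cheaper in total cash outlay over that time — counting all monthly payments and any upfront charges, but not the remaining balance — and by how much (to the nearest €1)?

Plan A: monthly rate = 5.25%/12 = 0.0043750; payment = 68,000 × 0.0043750 / (1 − (1+0.0043750)^−60) = €1,291.05.
Plan B: monthly rate = 5.1%/12 = 0.0042500; payment = 68,000 × 0.0042500 / (1 − (1+0.0042500)^−60) = €1,286.36.
Over 36 months: Plan A costs 36 × €1,291.05 + €1,000.00 = €47,477.80; Plan B costs 36 × €1,286.36 + €1,700.00 = €48,008.96.
Plan A is cheaper by €48,008.96 − €47,477.80 = €531.16.

Plan A by €531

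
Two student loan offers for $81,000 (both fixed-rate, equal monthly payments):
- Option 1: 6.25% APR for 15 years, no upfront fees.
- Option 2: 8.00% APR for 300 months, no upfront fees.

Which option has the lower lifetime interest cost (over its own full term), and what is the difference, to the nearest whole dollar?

Option 1 by $62,539

Option 1: monthly rate = 6.25%/12 = 0.0052083; payment = 81,000 × 0.0052083 / (1 − (1+0.0052083)^−180) = $694.51.
Total interest on Option 1 = 180 × $694.51 − $81,000 = $44,011.80.
Option 2: monthly rate = 8%/12 = 0.0066667; payment = 81,000 × 0.0066667 / (1 − (1+0.0066667)^−300) = $625.17.
Total interest on Option 2 = 300 × $625.17 − $81,000 = $106,551.00.
Option 1 is lower by $62,539.20.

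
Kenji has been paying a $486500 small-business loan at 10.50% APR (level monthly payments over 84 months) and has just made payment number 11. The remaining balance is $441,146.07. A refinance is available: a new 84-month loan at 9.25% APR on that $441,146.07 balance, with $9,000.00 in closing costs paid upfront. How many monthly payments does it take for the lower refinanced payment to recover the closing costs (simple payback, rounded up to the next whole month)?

Current payment = 486,500 × 10.5%/12 / (1 − (1+0.0087500)^−84) = $8,202.72.
Refinanced payment = 441,146.07 × 0.0077083 / (1 − (1+0.0077083)^−84) = $7,153.73.
Monthly savings = $8,202.72 − $7,153.73 = $1,048.99.
Break-even = $9,000.00 / $1,048.99 = 8.58 → 9 months.

9 months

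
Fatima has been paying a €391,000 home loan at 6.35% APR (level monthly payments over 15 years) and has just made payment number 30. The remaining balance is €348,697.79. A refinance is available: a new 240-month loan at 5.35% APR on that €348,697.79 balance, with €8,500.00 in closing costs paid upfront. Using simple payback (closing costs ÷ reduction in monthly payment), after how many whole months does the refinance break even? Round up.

Current payment = 391,000 × 6.35%/12 / (1 − (1+0.0052917)^−180) = €3,373.87.
Refinanced payment = 348,697.79 × 0.0044583 / (1 − (1+0.0044583)^−240) = €2,369.20.
Monthly savings = €3,373.87 − €2,369.20 = €1,004.67.
Break-even = €8,500.00 / €1,004.67 = 8.46 → 9 months.

9 months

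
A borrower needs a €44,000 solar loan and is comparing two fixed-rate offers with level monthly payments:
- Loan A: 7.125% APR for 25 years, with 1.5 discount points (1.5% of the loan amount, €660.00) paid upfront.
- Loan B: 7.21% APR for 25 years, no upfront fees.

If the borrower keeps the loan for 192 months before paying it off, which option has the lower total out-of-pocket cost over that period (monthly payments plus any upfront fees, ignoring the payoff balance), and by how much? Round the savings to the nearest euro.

Loan A: at 7.125% the monthly rate is 0.0059375, so the payment is 44,000 × 0.0059375 / (1 − 1.0059375^−300) = €314.50.
Loan B: monthly rate = 7.21%/12 = 0.0060083; payment = 44,000 × 0.0060083 / (1 − (1+0.0060083)^−300) = €316.90.
Over 192 months: Loan A costs 192 × €314.50 + €660.00 = €61,044.00; Loan B costs 192 × €316.90 = €60,844.80.
Loan B is cheaper by €61,044.00 − €60,844.80 = €199.20.

Loan B by €199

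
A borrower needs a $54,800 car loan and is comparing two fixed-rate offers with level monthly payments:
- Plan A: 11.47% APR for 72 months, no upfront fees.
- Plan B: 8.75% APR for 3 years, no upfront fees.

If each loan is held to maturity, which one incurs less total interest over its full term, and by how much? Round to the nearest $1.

Plan A: at 11.47% the monthly rate is 0.0095583, so the payment is 54,800 × 0.0095583 / (1 − 1.0095583^−72) = $1,056.31.
Total interest on Plan A = 72 × $1,056.31 − $54,800 = $21,254.32.
Plan B: at 8.75% the monthly rate is 0.0072917, so the payment is 54,800 × 0.0072917 / (1 − 1.0072917^−36) = $1,736.26.
Total interest on Plan B = 36 × $1,736.26 − $54,800 = $7,705.36.
Plan B is lower by $13,548.96.

Plan B by $13,549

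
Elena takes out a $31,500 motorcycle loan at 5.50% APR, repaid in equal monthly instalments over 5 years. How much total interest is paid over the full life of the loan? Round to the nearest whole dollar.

At 5.50% the monthly rate is 0.0045833, so the payment is 31,500 × 0.0045833 / (1 − 1.0045833^−60) = $601.69.
Total paid = 60 × $601.69 = $36,101.40; interest = $36,101.40 − $31,500 = $4,601.40.

$4,601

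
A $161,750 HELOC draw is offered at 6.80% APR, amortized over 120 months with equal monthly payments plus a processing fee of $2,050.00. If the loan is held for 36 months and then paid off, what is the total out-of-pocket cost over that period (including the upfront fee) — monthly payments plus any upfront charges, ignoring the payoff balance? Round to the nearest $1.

$69,061

At 6.80% the monthly rate is 0.0056667, so the payment is 161,750 × 0.0056667 / (1 − 1.0056667^−120) = $1,861.42.
Total outlay = 36 × $1,861.42 + $2,050.00 = $69,061.12.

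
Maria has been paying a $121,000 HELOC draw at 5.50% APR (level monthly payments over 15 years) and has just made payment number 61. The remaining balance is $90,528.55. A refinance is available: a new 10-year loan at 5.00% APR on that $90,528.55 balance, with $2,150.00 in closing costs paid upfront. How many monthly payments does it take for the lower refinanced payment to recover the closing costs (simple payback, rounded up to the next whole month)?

76 months

Current payment = 121,000 × 5.5%/12 / (1 − (1+0.0045833)^−180) = $988.67.
Refinanced payment = 90,528.55 × 0.0041667 / (1 − (1+0.0041667)^−120) = $960.20.
Monthly savings = $988.67 − $960.20 = $28.47.
Break-even = $2,150.00 / $28.47 = 75.52 → 76 months.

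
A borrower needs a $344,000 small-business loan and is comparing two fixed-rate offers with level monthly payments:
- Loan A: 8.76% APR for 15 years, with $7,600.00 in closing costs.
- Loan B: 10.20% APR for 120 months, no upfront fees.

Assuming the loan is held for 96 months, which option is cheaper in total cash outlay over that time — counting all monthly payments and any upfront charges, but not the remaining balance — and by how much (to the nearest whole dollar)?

Loan A: at 8.76% the monthly rate is 0.0073000, so the payment is 344,000 × 0.0073000 / (1 − 1.0073000^−180) = $3,440.14.
Loan B: at 10.20% the monthly rate is 0.0085000, so the payment is 344,000 × 0.0085000 / (1 − 1.0085000^−120) = $4,584.17.
Over 96 months: Loan A costs 96 × $3,440.14 + $7,600.00 = $337,853.44; Loan B costs 96 × $4,584.17 = $440,080.32.
Loan A is cheaper by $440,080.32 − $337,853.44 = $102,226.88.

Loan A by $102,227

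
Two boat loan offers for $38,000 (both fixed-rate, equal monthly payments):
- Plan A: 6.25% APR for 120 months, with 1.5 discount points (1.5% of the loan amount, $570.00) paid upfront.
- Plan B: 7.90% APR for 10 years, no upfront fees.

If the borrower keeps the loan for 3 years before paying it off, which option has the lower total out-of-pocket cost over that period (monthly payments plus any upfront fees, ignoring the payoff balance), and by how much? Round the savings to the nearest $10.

Plan A by $600

Plan A: monthly rate = 6.25%/12 = 0.0052083; payment = 38,000 × 0.0052083 / (1 − (1+0.0052083)^−120) = $426.66.
Plan B: at 7.90% the monthly rate is 0.0065833, so the payment is 38,000 × 0.0065833 / (1 − 1.0065833^−120) = $459.04.
Over 36 months: Plan A costs 36 × $426.66 + $570.00 = $15,929.76; Plan B costs 36 × $459.04 = $16,525.44.
Plan A is cheaper by $16,525.44 − $15,929.76 = $595.68.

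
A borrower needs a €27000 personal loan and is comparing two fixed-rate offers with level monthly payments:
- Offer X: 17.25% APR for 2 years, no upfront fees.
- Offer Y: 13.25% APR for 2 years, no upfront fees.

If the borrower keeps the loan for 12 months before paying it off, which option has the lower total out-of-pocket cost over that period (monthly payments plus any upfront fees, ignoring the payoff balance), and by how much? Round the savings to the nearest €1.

Offer X: monthly rate = 17.25%/12 = 0.0143750; payment = 27,000 × 0.0143750 / (1 − (1+0.0143750)^−24) = €1,338.19.
Offer Y: at 13.25% the monthly rate is 0.0110417, so the payment is 27,000 × 0.0110417 / (1 − 1.0110417^−24) = €1,286.80.
Over 12 months: Offer X costs 12 × €1,338.19 = €16,058.28; Offer Y costs 12 × €1,286.80 = €15,441.60.
Offer Y is cheaper by €16,058.28 − €15,441.60 = €616.68.

Offer Y by €617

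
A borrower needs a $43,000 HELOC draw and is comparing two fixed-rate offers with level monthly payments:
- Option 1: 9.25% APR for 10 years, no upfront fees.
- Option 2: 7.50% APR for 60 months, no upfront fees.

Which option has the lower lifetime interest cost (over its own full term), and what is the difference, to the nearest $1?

Option 1: monthly rate = 9.25%/12 = 0.0077083; payment = 43,000 × 0.0077083 / (1 − (1+0.0077083)^−120) = $550.54.
Total interest on Option 1 = 120 × $550.54 − $43,000 = $23,064.80.
Option 2: at 7.50% the monthly rate is 0.0062500, so the payment is 43,000 × 0.0062500 / (1 − 1.0062500^−60) = $861.63.
Total interest on Option 2 = 60 × $861.63 − $43,000 = $8,697.80.
Option 2 is lower by $14,367.00.

Option 2 by $14,367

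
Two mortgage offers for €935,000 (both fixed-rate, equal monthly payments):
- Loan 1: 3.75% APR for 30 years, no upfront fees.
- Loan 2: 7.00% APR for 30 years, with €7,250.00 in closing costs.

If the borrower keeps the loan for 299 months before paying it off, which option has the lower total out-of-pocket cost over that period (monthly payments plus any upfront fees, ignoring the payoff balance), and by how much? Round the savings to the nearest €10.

Loan 1 by €572,490

Loan 1: at 3.75% the monthly rate is 0.0031250, so the payment is 935,000 × 0.0031250 / (1 − 1.0031250^−360) = €4,330.13.
Loan 2: at 7.00% the monthly rate is 0.0058333, so the payment is 935,000 × 0.0058333 / (1 − 1.0058333^−360) = €6,220.58.
Over 299 months: Loan 1 costs 299 × €4,330.13 = €1,294,708.87; Loan 2 costs 299 × €6,220.58 + €7,250.00 = €1,867,203.42.
Loan 1 is cheaper by €1,867,203.42 − €1,294,708.87 = €572,494.55.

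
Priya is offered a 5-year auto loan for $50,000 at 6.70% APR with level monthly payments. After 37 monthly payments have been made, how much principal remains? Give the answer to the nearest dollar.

$21,162

With monthly rate i = 6.7%/12 = 0.0055833, the balance after k of n payments is P · [(1+i)^n − (1+i)^k] / [(1+i)^n − 1].
(1+0.0055833)^60 = 1.39663847 and (1+0.0055833)^37 = 1.22876397, so the balance is 50,000 × (1.39663847 − 1.22876397) / (1.39663847 − 1) = $21,162.16.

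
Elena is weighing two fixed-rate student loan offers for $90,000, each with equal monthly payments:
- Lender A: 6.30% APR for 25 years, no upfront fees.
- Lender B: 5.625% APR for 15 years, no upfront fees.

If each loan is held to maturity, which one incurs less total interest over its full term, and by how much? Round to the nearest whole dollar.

Lender A: monthly rate = 6.3%/12 = 0.0052500; payment = 90,000 × 0.0052500 / (1 − (1+0.0052500)^−300) = $596.49.
Total interest on Lender A = 300 × $596.49 − $90,000 = $88,947.00.
Lender B: monthly rate = 5.625%/12 = 0.0046875; payment = 90,000 × 0.0046875 / (1 − (1+0.0046875)^−180) = $741.36.
Total interest on Lender B = 180 × $741.36 − $90,000 = $43,444.80.
Lender B is lower by $45,502.20.

Lender B by $45,502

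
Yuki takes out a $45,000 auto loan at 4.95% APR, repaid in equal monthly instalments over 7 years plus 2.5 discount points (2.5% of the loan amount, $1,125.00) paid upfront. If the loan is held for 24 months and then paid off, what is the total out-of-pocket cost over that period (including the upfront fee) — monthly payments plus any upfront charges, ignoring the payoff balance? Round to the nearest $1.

At 4.95% the monthly rate is 0.0041250, so the payment is 45,000 × 0.0041250 / (1 − 1.0041250^−84) = $634.97.
Total outlay = 24 × $634.97 + $1,125.00 = $16,364.28.

$16,364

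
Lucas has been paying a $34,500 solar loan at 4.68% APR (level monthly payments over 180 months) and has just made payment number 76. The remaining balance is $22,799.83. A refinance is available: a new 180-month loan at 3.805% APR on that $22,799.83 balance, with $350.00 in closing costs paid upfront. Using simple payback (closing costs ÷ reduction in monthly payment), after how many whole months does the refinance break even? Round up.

Current payment = 34,500 × 4.68%/12 / (1 − (1+0.0039000)^−180) = $267.11.
Refinanced payment = 22,799.83 × 0.0031708 / (1 − (1+0.0031708)^−180) = $166.43.
Monthly savings = $267.11 − $166.43 = $100.68.
Break-even = $350.00 / $100.68 = 3.48 → 4 months.

4 months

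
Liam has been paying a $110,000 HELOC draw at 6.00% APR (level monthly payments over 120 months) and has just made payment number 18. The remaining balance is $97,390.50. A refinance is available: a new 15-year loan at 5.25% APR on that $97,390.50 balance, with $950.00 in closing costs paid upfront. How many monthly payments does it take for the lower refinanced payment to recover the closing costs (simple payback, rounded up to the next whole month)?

3 months

Current payment = 110,000 × 6%/12 / (1 − (1+0.0050000)^−120) = $1,221.23.
Refinanced payment = 97,390.50 × 0.0043750 / (1 − (1+0.0043750)^−180) = $782.90.
Monthly savings = $1,221.23 − $782.90 = $438.33.
Break-even = $950.00 / $438.33 = 2.17 → 3 months.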